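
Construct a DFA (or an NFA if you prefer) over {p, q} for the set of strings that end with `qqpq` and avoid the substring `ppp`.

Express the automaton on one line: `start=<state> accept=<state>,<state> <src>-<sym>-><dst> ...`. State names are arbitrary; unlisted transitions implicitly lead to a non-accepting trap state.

Handle the two conditions separately and then intersect. One (5 states) tracks how much of the suffix `qqpq` has currently been matched; the other (4 states) tracks partial matches of the forbidden pattern `ppp`. Each combined state is a pair, one component from each; accept when both components accept. After merging equivalent states the machine shrinks.
An 8-state machine:
        p   q  
>  s0   s1  s2 
   s1   s3  s2 
   s2   s1  s4 
   s3   s5  s2 
   s4   s6  s4 
   s5   s5  s5 
   s6   s3  s7 
 * s7   s1  s4 
(> = start, * = accepting)

start=s0 accept=s7 s0-p->s1 s0-q->s2 s1-p->s3 s1-q->s2 s2-p->s1 s2-q->s4 s3-p->s5 s3-q->s2 s4-p->s6 s4-q->s4 s5-p->s5 s5-q->s5 s6-p->s3 s6-q->s7 s7-p->s1 s7-q->s4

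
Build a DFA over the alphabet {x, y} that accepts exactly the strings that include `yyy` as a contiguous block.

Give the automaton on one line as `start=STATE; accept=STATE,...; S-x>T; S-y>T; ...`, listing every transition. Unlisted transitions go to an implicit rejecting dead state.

start=q0; accept=q3; q0-x>q0; q0-y>q1; q1-x>q0; q1-y>q2; q2-x>q0; q2-y>q3; q3-x>q3; q3-y>q3

Track how much of `yyy` has been matched so far: state q0 is no progress, q3 is the absorbing accept state reached once `yyy` has occurred. Intermediate states record partial matches; on a mismatch, fall back to the longest reusable overlap.
With 4 states:
        x   y  
>  q0   q0  q1 
   q1   q0  q2 
   q2   q0  q3 
 * q3   q3  q3 
(> = start, * = accepting)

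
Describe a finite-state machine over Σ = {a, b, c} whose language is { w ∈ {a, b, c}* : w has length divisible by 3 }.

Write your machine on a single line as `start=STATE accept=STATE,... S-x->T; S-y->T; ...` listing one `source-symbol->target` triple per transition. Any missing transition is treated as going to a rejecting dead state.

start=q0; accept=q0; q0-a->q1; q0-b->q1; q0-c->q1; q1-a->q2; q1-b->q2; q1-c->q2; q2-a->q0; q2-b->q0; q2-c->q0

Only the length mod 3 matters, so use a 3-cycle: from any state, every input symbol moves to the next state, wrapping q2 back to q0. Mark q0 accepting.
3 states suffice.
        a   b   c  
>* q0   q1  q1  q1 
   q1   q2  q2  q2 
   q2   q0  q0  q0 
(> = start, * = accepting)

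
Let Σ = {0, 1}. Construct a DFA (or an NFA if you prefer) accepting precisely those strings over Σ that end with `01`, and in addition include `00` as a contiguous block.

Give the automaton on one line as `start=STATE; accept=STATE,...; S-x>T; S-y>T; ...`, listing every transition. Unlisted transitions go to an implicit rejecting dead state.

start=S0; accept=S3; S0-0>S1; S0-1>S0; S1-0>S2; S1-1>S0; S2-0>S2; S2-1>S3; S3-0>S2; S3-1>S4; S4-0>S2; S4-1>S4

Run two small machines in parallel and take their product. One (3 states) tracks how much of the suffix `01` has currently been matched; the other (3 states) tracks whether and how much of `00` has been seen. Each combined state is a pair, one component from each; accept when both components accept. After merging equivalent states the machine shrinks.
        0   1  
>  S0   S1  S0 
   S1   S2  S0 
   S2   S2  S3 
 * S3   S2  S4 
   S4   S2  S4 
(> = start, * = accepting)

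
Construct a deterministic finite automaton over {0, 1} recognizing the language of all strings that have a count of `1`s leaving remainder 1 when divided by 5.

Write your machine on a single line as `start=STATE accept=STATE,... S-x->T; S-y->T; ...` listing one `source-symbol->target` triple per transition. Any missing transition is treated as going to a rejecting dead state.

start=A; accept=B; A-0->A; A-1->B; B-0->B; B-1->C; C-0->C; C-1->D; D-0->D; D-1->E; E-0->E; E-1->A

Keep the running count of `1`s modulo 5: each `1` advances along the cycle A → B → C → D → E → A while other symbols loop. Accept at B.
A 5-state machine:
       0  1 
>  A   A  B 
 * B   B  C 
   C   C  D 
   D   D  E 
   E   E  A 
(> = start, * = accepting)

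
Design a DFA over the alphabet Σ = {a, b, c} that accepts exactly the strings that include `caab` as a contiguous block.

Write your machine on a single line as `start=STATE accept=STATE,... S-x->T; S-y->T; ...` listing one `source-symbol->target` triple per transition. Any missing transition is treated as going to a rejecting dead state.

start=q0; accept=q4; q0-a->q0; q0-b->q0; q0-c->q1; q1-a->q2; q1-b->q0; q1-c->q1; q2-a->q3; q2-b->q0; q2-c->q1; q3-a->q0; q3-b->q4; q3-c->q1; q4-a->q4; q4-b->q4; q4-c->q4

Track how much of `caab` has been matched so far: state q0 is no progress, q4 is the absorbing accept state reached once `caab` has occurred. Intermediate states record partial matches; on a mismatch, fall back to the longest reusable overlap.
A 5-state machine:
        a   b   c  
>  q0   q0  q0  q1 
   q1   q2  q0  q1 
   q2   q3  q0  q1 
   q3   q0  q4  q1 
 * q4   q4  q4  q4 
(> = start, * = accepting)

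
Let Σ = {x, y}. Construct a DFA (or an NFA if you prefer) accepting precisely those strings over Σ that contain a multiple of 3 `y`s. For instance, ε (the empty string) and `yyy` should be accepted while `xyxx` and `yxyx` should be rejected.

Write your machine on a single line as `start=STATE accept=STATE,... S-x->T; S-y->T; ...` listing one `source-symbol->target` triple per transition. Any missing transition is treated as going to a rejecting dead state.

Keep the running count of `y`s modulo 3: each `y` advances along the cycle A → B → C → A while other symbols loop. Accept at A.
With 3 states:
       x  y 
>* A   A  B 
   B   B  C 
   C   C  A 
(> = start, * = accepting)

start=A; accept=A; A-x->A; A-y->B; B-x->B; B-y->C; C-x->C; C-y->A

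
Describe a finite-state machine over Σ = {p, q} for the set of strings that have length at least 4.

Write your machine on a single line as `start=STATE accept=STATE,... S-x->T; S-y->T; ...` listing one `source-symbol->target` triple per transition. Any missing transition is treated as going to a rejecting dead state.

start=S0; accept=S4,S5; S0-p->S1; S0-q->S1; S1-p->S2; S1-q->S2; S2-p->S3; S2-q->S3; S3-p->S4; S3-q->S4; S4-p->S5; S4-q->S5; S5-p->S5; S5-q->S5

Count input length up to 5: every symbol moves from S0 toward S5, which means 'more than 4' and absorbs. Accept from {S4, S5}.
With 6 states:
        p   q  
>  S0   S1  S1 
   S1   S2  S2 
   S2   S3  S3 
   S3   S4  S4 
 * S4   S5  S5 
 * S5   S5  S5 
(> = start, * = accepting)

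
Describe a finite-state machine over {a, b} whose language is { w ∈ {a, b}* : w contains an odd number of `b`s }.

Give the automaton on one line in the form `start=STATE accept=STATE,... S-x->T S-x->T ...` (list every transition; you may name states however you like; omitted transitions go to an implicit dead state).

start=s0 accept=s1 s0-a->s0 s0-b->s1 s1-a->s1 s1-b->s0

Keep the running count of `b`s modulo 2: each `b` advances along the cycle s0 → s1 → s0 while other symbols loop. Accept at s1.
With 2 states:
        a   b  
>  s0   s0  s1 
 * s1   s1  s0 
(> = start, * = accepting)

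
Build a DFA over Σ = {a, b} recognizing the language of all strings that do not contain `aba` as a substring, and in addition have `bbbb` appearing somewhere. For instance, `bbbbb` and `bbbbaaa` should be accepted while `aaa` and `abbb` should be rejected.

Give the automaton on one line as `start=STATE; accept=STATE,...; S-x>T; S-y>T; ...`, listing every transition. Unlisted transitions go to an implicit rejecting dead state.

Run two small machines in parallel and take their product. The first has 4 states tracking partial matches of the forbidden pattern `aba`; the second has 5 states tracking whether and how much of `bbbb` has been seen. A product state is a pair (one from each), accepting exactly when both do. Equivalent product states are then merged.
With 10 states:
        a   b  
>  q0   q1  q2 
   q1   q1  q3 
   q2   q1  q4 
   q3   q5  q4 
   q4   q1  q6 
   q5   q5  q5 
   q6   q1  q7 
 * q7   q8  q7 
 * q8   q8  q9 
 * q9   q5  q7 
(> = start, * = accepting)

start=q0; accept=q7,q8,q9; q0-a>q1; q0-b>q2; q1-a>q1; q1-b>q3; q2-a>q1; q2-b>q4; q3-a>q5; q3-b>q4; q4-a>q1; q4-b>q6; q5-a>q5; q5-b>q5; q6-a>q1; q6-b>q7; q7-a>q8; q7-b>q7; q8-a>q8; q8-b>q9; q9-a>q5; q9-b>q7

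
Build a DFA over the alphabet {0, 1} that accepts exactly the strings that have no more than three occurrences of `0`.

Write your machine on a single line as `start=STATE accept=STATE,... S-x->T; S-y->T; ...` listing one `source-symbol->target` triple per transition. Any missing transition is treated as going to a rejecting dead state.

start=s0; accept=s0,s1,s2,s3; s0-0->s1; s0-1->s0; s1-0->s2; s1-1->s1; s2-0->s3; s2-1->s2; s3-0->s4; s3-1->s3; s4-0->s4; s4-1->s4

Only the number of `0`s matters, and only up to 4. Make a chain s0 → s1 → s2 → s3 → s4 advanced by each `0` (with s4 absorbing); every other symbol self-loops. The accepting set is {s0, s1, s2, s3}.
With 5 states:
        0   1  
>* s0   s1  s0 
 * s1   s2  s1 
 * s2   s3  s2 
 * s3   s4  s3 
   s4   s4  s4 
(> = start, * = accepting)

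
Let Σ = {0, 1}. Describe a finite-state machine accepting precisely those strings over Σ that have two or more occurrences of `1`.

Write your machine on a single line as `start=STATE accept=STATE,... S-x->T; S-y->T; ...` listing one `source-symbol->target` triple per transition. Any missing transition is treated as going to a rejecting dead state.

start=s0; accept=s2,s3; s0-0->s0; s0-1->s1; s1-0->s1; s1-1->s2; s2-0->s2; s2-1->s3; s3-0->s3; s3-1->s3

Count `1`s, saturating at 3: states s0 through s2 mean 0 through 2 `1`s seen; s3 means more than 2. Each `1` increments (capped at s3); other symbols loop. Accept from {s2, s3}.
4 states suffice.
        0   1  
>  s0   s0  s1 
   s1   s1  s2 
 * s2   s2  s3 
 * s3   s3  s3 
(> = start, * = accepting)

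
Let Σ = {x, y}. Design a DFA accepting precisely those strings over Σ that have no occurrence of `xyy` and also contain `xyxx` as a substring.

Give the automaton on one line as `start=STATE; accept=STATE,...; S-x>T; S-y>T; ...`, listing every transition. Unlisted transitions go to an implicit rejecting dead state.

start=s0; accept=s5,s7; s0-x>s1; s0-y>s0; s1-x>s1; s1-y>s2; s2-x>s3; s2-y>s4; s3-x>s5; s3-y>s2; s4-x>s6; s4-y>s4; s5-x>s5; s5-y>s7; s6-x>s6; s6-y>s8; s7-x>s5; s7-y>s9; s8-x>s10; s8-y>s4; s9-x>s9; s9-y>s9; s10-x>s9; s10-y>s8

Handle the two conditions separately and then intersect. One (4 states) tracks partial matches of the forbidden pattern `xyy`; the other (5 states) tracks whether and how much of `xyxx` has been seen. Each combined state is a pair, one component from each; accept when both components accept.
          x    y  
>  s0     s1   s0 
   s1     s1   s2 
   s2     s3   s4 
   s3     s5   s2 
   s4     s6   s4 
 * s5     s5   s7 
   s6     s6   s8 
 * s7     s5   s9 
   s8    s10   s4 
   s9     s9   s9 
   s10    s9   s8 
(> = start, * = accepting)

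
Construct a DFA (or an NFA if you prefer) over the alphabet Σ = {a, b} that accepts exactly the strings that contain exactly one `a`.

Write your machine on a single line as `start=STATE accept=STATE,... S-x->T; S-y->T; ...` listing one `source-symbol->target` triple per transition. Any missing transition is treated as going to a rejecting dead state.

start=S0; accept=S1; S0-a->S1; S0-b->S0; S1-a->S2; S1-b->S1; S2-a->S2; S2-b->S2

Only the number of `a`s matters, and only up to 2. Make a chain S0 → S1 → S2 advanced by each `a` (with S2 absorbing); every other symbol self-loops. The accepting set is {S1}.
3 states suffice.
        a   b  
>  S0   S1  S0 
 * S1   S2  S1 
   S2   S2  S2 
(> = start, * = accepting)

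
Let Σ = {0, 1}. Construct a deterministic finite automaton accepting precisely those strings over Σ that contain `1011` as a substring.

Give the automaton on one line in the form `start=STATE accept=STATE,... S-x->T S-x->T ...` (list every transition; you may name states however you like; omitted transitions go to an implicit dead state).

States q0..q3 record the length of the longest prefix of `1011` that matches the current input suffix. Reaching q4 means `1011` has been seen, and we stay there forever. Accept from q4.
5 states suffice.
        0   1  
>  q0   q0  q1 
   q1   q2  q1 
   q2   q0  q3 
   q3   q2  q4 
 * q4   q4  q4 
(> = start, * = accepting)

start=q0 accept=q4 q0-0->q0 q0-1->q1 q1-0->q2 q1-1->q1 q2-0->q0 q2-1->q3 q3-0->q2 q3-1->q4 q4-0->q4 q4-1->q4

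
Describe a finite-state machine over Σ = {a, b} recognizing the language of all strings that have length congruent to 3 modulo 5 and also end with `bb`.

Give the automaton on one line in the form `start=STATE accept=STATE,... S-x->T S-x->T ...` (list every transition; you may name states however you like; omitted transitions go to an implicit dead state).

Build one automaton per condition and run them in lockstep. The first has 5 states tracking the input length modulo 5; the second has 3 states tracking how much of the suffix `bb` has currently been matched. A product state is a pair (one from each), accepting exactly when both do.
With 15 states:
          a    b  
>  S0     S1   S2 
   S1     S3   S4 
   S2     S3   S5 
   S3     S6   S7 
   S4     S6   S8 
   S5     S6   S8 
   S6     S9  S10 
   S7     S9  S11 
 * S8     S9  S11 
   S9     S0  S12 
   S10    S0  S13 
   S11    S0  S13 
   S12    S1  S14 
   S13    S1  S14 
   S14    S3   S5 
(> = start, * = accepting)

start=S0 accept=S8 S0-a->S1 S0-b->S2 S1-a->S3 S1-b->S4 S2-a->S3 S2-b->S5 S3-a->S6 S3-b->S7 S4-a->S6 S4-b->S8 S5-a->S6 S5-b->S8 S6-a->S9 S6-b->S10 S7-a->S9 S7-b->S11 S8-a->S9 S8-b->S11 S9-a->S0 S9-b->S12 S10-a->S0 S10-b->S13 S11-a->S0 S11-b->S13 S12-a->S1 S12-b->S14 S13-a->S1 S13-b->S14 S14-a->S3 S14-b->S5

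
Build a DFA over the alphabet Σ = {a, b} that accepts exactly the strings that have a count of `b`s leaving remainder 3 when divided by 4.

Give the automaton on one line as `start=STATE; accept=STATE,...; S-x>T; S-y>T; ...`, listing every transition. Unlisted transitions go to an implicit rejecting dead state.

Keep the running count of `b`s modulo 4: each `b` advances along the cycle S0 → S1 → S2 → S3 → S0 while other symbols loop. Accept at S3.
        a   b  
>  S0   S0  S1 
   S1   S1  S2 
   S2   S2  S3 
 * S3   S3  S0 
(> = start, * = accepting)

start=S0; accept=S3; S0-a>S0; S0-b>S1; S1-a>S1; S1-b>S2; S2-a>S2; S2-b>S3; S3-a>S3; S3-b>S0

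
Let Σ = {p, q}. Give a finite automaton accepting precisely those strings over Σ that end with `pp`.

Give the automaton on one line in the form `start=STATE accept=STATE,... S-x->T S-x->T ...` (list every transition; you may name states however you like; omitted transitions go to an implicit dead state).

Remember how much of `pp` the current input suffix matches. State S0 means no match yet; S1 means the last symbol is `p`; S2 means the last 2 symbols are `pp`. Only S2 accepts. On a mismatch, fall back to the longest proper suffix that is still a prefix of `pp`.
        p   q  
>  S0   S1  S0 
   S1   S2  S0 
 * S2   S2  S0 
(> = start, * = accepting)

start=S0 accept=S2 S0-p->S1 S0-q->S0 S1-p->S2 S1-q->S0 S2-p->S2 S2-q->S0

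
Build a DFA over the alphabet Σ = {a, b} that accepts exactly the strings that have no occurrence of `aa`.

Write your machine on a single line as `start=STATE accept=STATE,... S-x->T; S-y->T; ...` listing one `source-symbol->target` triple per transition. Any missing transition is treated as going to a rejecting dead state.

start=S0; accept=S0,S1; S0-a->S1; S0-b->S0; S1-a->S2; S1-b->S0; S2-a->S2; S2-b->S2

This is the complement of 'contains `aa`'. Use the same substring-matching states — S0 through S2 holding how much of `aa` has just been matched — but flip the accepting set: everything except the trap S2 accepts.
3 states suffice.
        a   b  
>* S0   S1  S0 
 * S1   S2  S0 
   S2   S2  S2 
(> = start, * = accepting)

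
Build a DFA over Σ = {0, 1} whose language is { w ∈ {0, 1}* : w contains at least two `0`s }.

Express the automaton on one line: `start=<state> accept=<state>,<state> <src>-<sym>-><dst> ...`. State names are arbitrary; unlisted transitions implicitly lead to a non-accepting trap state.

Only the number of `0`s matters, and only up to 3. Make a chain S0 → S1 → S2 → S3 advanced by each `0` (with S3 absorbing); every other symbol self-loops. The accepting set is {S2, S3}.
4 states suffice.
        0   1  
>  S0   S1  S0 
   S1   S2  S1 
 * S2   S3  S2 
 * S3   S3  S3 
(> = start, * = accepting)

start=S0 accept=S2,S3 S0-0->S1 S0-1->S0 S1-0->S2 S1-1->S1 S2-0->S3 S2-1->S2 S3-0->S3 S3-1->S3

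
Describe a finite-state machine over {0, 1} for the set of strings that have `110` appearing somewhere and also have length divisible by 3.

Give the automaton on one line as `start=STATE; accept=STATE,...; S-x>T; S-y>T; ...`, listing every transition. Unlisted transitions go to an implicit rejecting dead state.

start=q0; accept=q8; q0-0>q1; q0-1>q2; q1-0>q3; q1-1>q4; q2-0>q3; q2-1>q5; q3-0>q0; q3-1>q6; q4-0>q0; q4-1>q7; q5-0>q8; q5-1>q7; q6-0>q1; q6-1>q9; q7-0>q10; q7-1>q9; q8-0>q10; q8-1>q10; q9-0>q11; q9-1>q5; q10-0>q11; q10-1>q11; q11-0>q8; q11-1>q8

Handle the two conditions separately and then intersect. The first has 4 states tracking whether and how much of `110` has been seen; the second has 3 states tracking the input length modulo 3. A product state is a pair (one from each), accepting exactly when both do.
With 12 states:
          0    1  
>  q0     q1   q2 
   q1     q3   q4 
   q2     q3   q5 
   q3     q0   q6 
   q4     q0   q7 
   q5     q8   q7 
   q6     q1   q9 
   q7    q10   q9 
 * q8    q10  q10 
   q9    q11   q5 
   q10   q11  q11 
   q11    q8   q8 
(> = start, * = accepting)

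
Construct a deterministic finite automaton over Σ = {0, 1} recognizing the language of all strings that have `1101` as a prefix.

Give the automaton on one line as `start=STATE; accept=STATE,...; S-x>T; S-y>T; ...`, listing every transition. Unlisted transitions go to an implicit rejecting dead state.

start=s0; accept=s4; s0-0>s5; s0-1>s1; s1-0>s5; s1-1>s2; s2-0>s3; s2-1>s5; s3-0>s5; s3-1>s4; s4-0>s4; s4-1>s4; s5-0>s5; s5-1>s5

Check the first 4 symbols one by one: s0 through s3 record how many have matched `1101` so far; any wrong symbol goes to the dead state s5. After all 4 match we enter the accepting sink s4.
        0   1  
>  s0   s5  s1 
   s1   s5  s2 
   s2   s3  s5 
   s3   s5  s4 
 * s4   s4  s4 
   s5   s5  s5 
(> = start, * = accepting)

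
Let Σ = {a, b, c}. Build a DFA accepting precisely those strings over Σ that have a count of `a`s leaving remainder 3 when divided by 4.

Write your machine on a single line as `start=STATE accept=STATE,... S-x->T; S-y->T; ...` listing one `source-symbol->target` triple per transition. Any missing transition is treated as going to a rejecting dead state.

The only thing that matters is how many `a`s have appeared, reduced mod 4. Use one state per residue: q0 for 0, …, q3 for 3. Reading `a` moves to the next residue; anything else stays put. q3 is accepting.
With 4 states:
        a   b   c  
>  q0   q1  q0  q0 
   q1   q2  q1  q1 
   q2   q3  q2  q2 
 * q3   q0  q3  q3 
(> = start, * = accepting)

start=q0; accept=q3; q0-a->q1; q0-b->q0; q0-c->q0; q1-a->q2; q1-b->q1; q1-c->q1; q2-a->q3; q2-b->q2; q2-c->q2; q3-a->q0; q3-b->q3; q3-c->q3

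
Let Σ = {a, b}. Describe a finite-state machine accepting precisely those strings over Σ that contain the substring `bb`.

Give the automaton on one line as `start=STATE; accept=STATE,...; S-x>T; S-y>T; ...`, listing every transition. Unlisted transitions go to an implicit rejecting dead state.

start=S0; accept=S2; S0-a>S0; S0-b>S1; S1-a>S0; S1-b>S2; S2-a>S2; S2-b>S2

Track how much of `bb` has been matched so far: state S0 is no progress, S2 is the absorbing accept state reached once `bb` has occurred. Intermediate states record partial matches; on a mismatch, fall back to the longest reusable overlap.
A 3-state machine:
        a   b  
>  S0   S0  S1 
   S1   S0  S2 
 * S2   S2  S2 
(> = start, * = accepting)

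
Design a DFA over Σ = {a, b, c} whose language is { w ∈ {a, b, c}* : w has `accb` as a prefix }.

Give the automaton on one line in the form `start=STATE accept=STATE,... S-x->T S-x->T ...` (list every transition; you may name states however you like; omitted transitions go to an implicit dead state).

start=s0 accept=s4 s0-a->s1 s0-b->s5 s0-c->s5 s1-a->s5 s1-b->s5 s1-c->s2 s2-a->s5 s2-b->s5 s2-c->s3 s3-a->s5 s3-b->s4 s3-c->s5 s4-a->s4 s4-b->s4 s4-c->s4 s5-a->s5 s5-b->s5 s5-c->s5

Walk along `accb` while the input agrees: from s0 take `a` to s1, and so on. Any deviation drops to the rejecting sink s5. Once s4 is reached the prefix is confirmed and every continuation is accepted.
        a   b   c  
>  s0   s1  s5  s5 
   s1   s5  s5  s2 
   s2   s5  s5  s3 
   s3   s5  s4  s5 
 * s4   s4  s4  s4 
   s5   s5  s5  s5 
(> = start, * = accepting)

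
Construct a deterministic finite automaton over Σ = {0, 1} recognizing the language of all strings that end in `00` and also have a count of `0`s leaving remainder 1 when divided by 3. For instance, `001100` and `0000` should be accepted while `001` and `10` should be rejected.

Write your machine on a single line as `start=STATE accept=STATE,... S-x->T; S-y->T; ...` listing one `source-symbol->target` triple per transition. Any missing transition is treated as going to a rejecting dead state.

start=q0; accept=q4; q0-0->q1; q0-1->q0; q1-0->q2; q1-1->q1; q2-0->q3; q2-1->q2; q3-0->q4; q3-1->q0; q4-0->q2; q4-1->q1

Build one automaton per condition and run them in lockstep. One (3 states) tracks how much of the suffix `00` has currently been matched; the other (3 states) tracks the count of `0`s modulo 3. Each combined state is a pair, one component from each; accept when both components accept. Equivalent product states are then merged.
        0   1  
>  q0   q1  q0 
   q1   q2  q1 
   q2   q3  q2 
   q3   q4  q0 
 * q4   q2  q1 
(> = start, * = accepting)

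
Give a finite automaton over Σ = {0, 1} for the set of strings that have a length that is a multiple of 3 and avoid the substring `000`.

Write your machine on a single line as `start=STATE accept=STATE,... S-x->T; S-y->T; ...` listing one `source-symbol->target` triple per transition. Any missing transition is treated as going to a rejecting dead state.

start=q0; accept=q0,q7,q8; q0-0->q1; q0-1->q2; q1-0->q3; q1-1->q4; q2-0->q5; q2-1->q4; q3-0->q6; q3-1->q0; q4-0->q7; q4-1->q0; q5-0->q8; q5-1->q0; q6-0->q6; q6-1->q6; q7-0->q9; q7-1->q2; q8-0->q6; q8-1->q2; q9-0->q6; q9-1->q4

Build one automaton per condition and run them in lockstep. The first has 3 states tracking the input length modulo 3; the second has 4 states tracking partial matches of the forbidden pattern `000`. A product state is a pair (one from each), accepting exactly when both do. Minimizing collapses redundant product states.
A 10-state machine:
        0   1  
>* q0   q1  q2 
   q1   q3  q4 
   q2   q5  q4 
   q3   q6  q0 
   q4   q7  q0 
   q5   q8  q0 
   q6   q6  q6 
 * q7   q9  q2 
 * q8   q6  q2 
   q9   q6  q4 
(> = start, * = accepting)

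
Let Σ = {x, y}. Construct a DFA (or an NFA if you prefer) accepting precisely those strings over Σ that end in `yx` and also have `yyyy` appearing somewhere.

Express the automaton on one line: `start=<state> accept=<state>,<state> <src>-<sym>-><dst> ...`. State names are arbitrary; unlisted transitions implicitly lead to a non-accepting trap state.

start=s0 accept=s5 s0-x->s0 s0-y->s1 s1-x->s0 s1-y->s2 s2-x->s0 s2-y->s3 s3-x->s0 s3-y->s4 s4-x->s5 s4-y->s4 s5-x->s6 s5-y->s4 s6-x->s6 s6-y->s4

Handle the two conditions separately and then intersect. The first has 3 states tracking how much of the suffix `yx` has currently been matched; the second has 5 states tracking whether and how much of `yyyy` has been seen. A product state is a pair (one from each), accepting exactly when both do. Equivalent product states are then merged.
        x   y  
>  s0   s0  s1 
   s1   s0  s2 
   s2   s0  s3 
   s3   s0  s4 
   s4   s5  s4 
 * s5   s6  s4 
   s6   s6  s4 
(> = start, * = accepting)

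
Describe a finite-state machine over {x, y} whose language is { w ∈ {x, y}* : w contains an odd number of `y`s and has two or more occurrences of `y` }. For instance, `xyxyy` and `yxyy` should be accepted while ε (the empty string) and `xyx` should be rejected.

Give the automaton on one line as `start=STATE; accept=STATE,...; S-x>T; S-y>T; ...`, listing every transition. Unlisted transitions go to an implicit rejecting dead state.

start=A; accept=D; A-x>A; A-y>B; B-x>B; B-y>C; C-x>C; C-y>D; D-x>D; D-y>C

Run two small machines in parallel and take their product. One (2 states) tracks the count of `y`s modulo 2; the other (4 states) tracks the count of `y`s, saturating at 3. Each combined state is a pair, one component from each; accept when both components accept. Minimizing collapses redundant product states.
       x  y 
>  A   A  B 
   B   B  C 
   C   C  D 
 * D   D  C 
(> = start, * = accepting)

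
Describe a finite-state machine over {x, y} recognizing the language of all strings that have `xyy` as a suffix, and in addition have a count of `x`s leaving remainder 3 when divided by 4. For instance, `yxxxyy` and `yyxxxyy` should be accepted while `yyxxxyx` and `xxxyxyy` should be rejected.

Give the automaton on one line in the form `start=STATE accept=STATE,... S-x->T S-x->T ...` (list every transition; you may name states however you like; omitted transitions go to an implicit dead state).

start=S0 accept=S5 S0-x->S1 S0-y->S0 S1-x->S2 S1-y->S1 S2-x->S3 S2-y->S2 S3-x->S0 S3-y->S4 S4-x->S0 S4-y->S5 S5-x->S0 S5-y->S6 S6-x->S0 S6-y->S6

Build one automaton per condition and run them in lockstep. The first has 4 states tracking how much of the suffix `xyy` has currently been matched; the second has 4 states tracking the count of `x`s modulo 4. A product state is a pair (one from each), accepting exactly when both do. Equivalent product states are then merged.
7 states suffice.
        x   y  
>  S0   S1  S0 
   S1   S2  S1 
   S2   S3  S2 
   S3   S0  S4 
   S4   S0  S5 
 * S5   S0  S6 
   S6   S0  S6 
(> = start, * = accepting)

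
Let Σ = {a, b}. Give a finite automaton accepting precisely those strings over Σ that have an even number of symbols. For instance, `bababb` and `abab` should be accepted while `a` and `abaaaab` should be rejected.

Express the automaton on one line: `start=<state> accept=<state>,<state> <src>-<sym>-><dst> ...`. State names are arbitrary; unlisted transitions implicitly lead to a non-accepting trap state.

Only the length mod 2 matters, so use a 2-cycle: from any state, every input symbol moves to the next state, wrapping S1 back to S0. Mark S0 accepting.
With 2 states:
        a   b  
>* S0   S1  S1 
   S1   S0  S0 
(> = start, * = accepting)

start=S0 accept=S0 S0-a->S1 S0-b->S1 S1-a->S0 S1-b->S0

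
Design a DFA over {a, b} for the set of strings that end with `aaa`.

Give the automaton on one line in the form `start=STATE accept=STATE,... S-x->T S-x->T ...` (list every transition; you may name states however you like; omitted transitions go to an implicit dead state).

Remember how much of `aaa` the current input suffix matches. State s0 means no match yet; s1 means the last symbol is `a`; s2 means the last 2 symbols are `aa`; s3 means the last 3 symbols are `aaa`. Only s3 accepts. On a mismatch, fall back to the longest proper suffix that is still a prefix of `aaa`.
4 states suffice.
        a   b  
>  s0   s1  s0 
   s1   s2  s0 
   s2   s3  s0 
 * s3   s3  s0 
(> = start, * = accepting)

start=s0 accept=s3 s0-a->s1 s0-b->s0 s1-a->s2 s1-b->s0 s2-a->s3 s2-b->s0 s3-a->s3 s3-b->s0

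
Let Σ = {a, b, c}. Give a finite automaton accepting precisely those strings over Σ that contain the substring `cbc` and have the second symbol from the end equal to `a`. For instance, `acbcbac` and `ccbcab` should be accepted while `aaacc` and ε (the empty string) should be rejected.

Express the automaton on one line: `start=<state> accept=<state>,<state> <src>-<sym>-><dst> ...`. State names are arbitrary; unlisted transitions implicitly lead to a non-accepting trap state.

start=q0 accept=q5,q6 q0-a->q0 q0-b->q0 q0-c->q1 q1-a->q0 q1-b->q2 q1-c->q1 q2-a->q0 q2-b->q0 q2-c->q3 q3-a->q4 q3-b->q3 q3-c->q3 q4-a->q5 q4-b->q6 q4-c->q6 q5-a->q5 q5-b->q6 q5-c->q6 q6-a->q4 q6-b->q3 q6-c->q3

Handle the two conditions separately and then intersect. One (4 states) tracks whether and how much of `cbc` has been seen; the other (13 states) tracks the last 2 symbols read. Each combined state is a pair, one component from each; accept when both components accept. Minimizing collapses redundant product states.
With 7 states:
        a   b   c  
>  q0   q0  q0  q1 
   q1   q0  q2  q1 
   q2   q0  q0  q3 
   q3   q4  q3  q3 
   q4   q5  q6  q6 
 * q5   q5  q6  q6 
 * q6   q4  q3  q3 
(> = start, * = accepting)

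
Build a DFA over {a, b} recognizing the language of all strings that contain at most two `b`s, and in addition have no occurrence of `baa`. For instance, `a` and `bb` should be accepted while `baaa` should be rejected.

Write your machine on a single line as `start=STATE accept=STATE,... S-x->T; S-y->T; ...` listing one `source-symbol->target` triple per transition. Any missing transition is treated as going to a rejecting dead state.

Build one automaton per condition and run them in lockstep. The first has 4 states tracking the count of `b`s, saturating at 3; the second has 4 states tracking partial matches of the forbidden pattern `baa`. A product state is a pair (one from each), accepting exactly when both do.
10 states suffice.
        a   b  
>* s0   s0  s1 
 * s1   s2  s3 
 * s2   s4  s3 
 * s3   s5  s6 
   s4   s4  s7 
 * s5   s7  s6 
   s6   s8  s6 
   s7   s7  s9 
   s8   s9  s6 
   s9   s9  s9 
(> = start, * = accepting)

start=s0; accept=s0,s1,s2,s3,s5; s0-a->s0; s0-b->s1; s1-a->s2; s1-b->s3; s2-a->s4; s2-b->s3; s3-a->s5; s3-b->s6; s4-a->s4; s4-b->s7; s5-a->s7; s5-b->s6; s6-a->s8; s6-b->s6; s7-a->s7; s7-b->s9; s8-a->s9; s8-b->s6; s9-a->s9; s9-b->s9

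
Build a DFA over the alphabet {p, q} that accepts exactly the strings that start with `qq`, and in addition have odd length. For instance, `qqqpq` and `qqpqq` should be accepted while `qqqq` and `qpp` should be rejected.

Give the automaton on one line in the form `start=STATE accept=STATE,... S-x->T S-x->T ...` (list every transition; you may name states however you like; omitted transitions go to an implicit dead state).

Handle the two conditions separately and then intersect. One (4 states) tracks whether the input so far still matches the prefix `qq`; the other (2 states) tracks the input length modulo 2. Each combined state is a pair, one component from each; accept when both components accept. Equivalent product states are then merged.
5 states suffice.
        p   q  
>  s0   s1  s2 
   s1   s1  s1 
   s2   s1  s3 
   s3   s4  s4 
 * s4   s3  s3 
(> = start, * = accepting)

start=s0 accept=s4 s0-p->s1 s0-q->s2 s1-p->s1 s1-q->s1 s2-p->s1 s2-q->s3 s3-p->s4 s3-q->s4 s4-p->s3 s4-q->s3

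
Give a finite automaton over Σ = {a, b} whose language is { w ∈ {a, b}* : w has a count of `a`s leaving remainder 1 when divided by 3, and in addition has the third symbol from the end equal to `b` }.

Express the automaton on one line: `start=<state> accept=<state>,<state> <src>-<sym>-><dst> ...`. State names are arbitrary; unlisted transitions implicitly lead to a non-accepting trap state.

start=S0 accept=S9,S10,S12,S13 S0-a->S1 S0-b->S2 S1-a->S3 S1-b->S4 S2-a->S5 S2-b->S6 S3-a->S0 S3-b->S7 S4-a->S3 S4-b->S8 S5-a->S3 S5-b->S9 S6-a->S10 S6-b->S6 S7-a->S11 S7-b->S7 S8-a->S3 S8-b->S12 S9-a->S3 S9-b->S8 S10-a->S3 S10-b->S9 S11-a->S13 S11-b->S2 S12-a->S3 S12-b->S12 S13-a->S3 S13-b->S4

Handle the two conditions separately and then intersect. The first has 3 states tracking the count of `a`s modulo 3; the second has 15 states tracking the last 3 symbols read. A product state is a pair (one from each), accepting exactly when both do. Equivalent product states are then merged.
With 14 states:
          a    b  
>  S0     S1   S2 
   S1     S3   S4 
   S2     S5   S6 
   S3     S0   S7 
   S4     S3   S8 
   S5     S3   S9 
   S6    S10   S6 
   S7    S11   S7 
   S8     S3  S12 
 * S9     S3   S8 
 * S10    S3   S9 
   S11   S13   S2 
 * S12    S3  S12 
 * S13    S3   S4 
(> = start, * = accepting)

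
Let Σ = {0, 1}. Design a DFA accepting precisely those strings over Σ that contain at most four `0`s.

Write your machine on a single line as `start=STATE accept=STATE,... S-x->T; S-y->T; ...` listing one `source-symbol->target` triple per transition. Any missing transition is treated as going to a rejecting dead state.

Only the number of `0`s matters, and only up to 5. Make a chain q0 → q1 → q2 → q3 → q4 → q5 advanced by each `0` (with q5 absorbing); every other symbol self-loops. The accepting set is {q0, q1, q2, q3, q4}.
6 states suffice.
        0   1  
>* q0   q1  q0 
 * q1   q2  q1 
 * q2   q3  q2 
 * q3   q4  q3 
 * q4   q5  q4 
   q5   q5  q5 
(> = start, * = accepting)

start=q0; accept=q0,q1,q2,q3,q4; q0-0->q1; q0-1->q0; q1-0->q2; q1-1->q1; q2-0->q3; q2-1->q2; q3-0->q4; q3-1->q3; q4-0->q5; q4-1->q4; q5-0->q5; q5-1->q5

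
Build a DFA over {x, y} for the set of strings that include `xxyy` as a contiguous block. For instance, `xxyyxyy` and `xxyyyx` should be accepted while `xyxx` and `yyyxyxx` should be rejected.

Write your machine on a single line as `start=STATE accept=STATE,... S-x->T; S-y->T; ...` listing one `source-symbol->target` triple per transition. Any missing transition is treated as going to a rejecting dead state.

start=q0; accept=q4; q0-x->q1; q0-y->q0; q1-x->q2; q1-y->q0; q2-x->q2; q2-y->q3; q3-x->q1; q3-y->q4; q4-x->q4; q4-y->q4

States q0..q3 record the length of the longest prefix of `xxyy` that matches the current input suffix. Reaching q4 means `xxyy` has been seen, and we stay there forever. Accept from q4.
With 5 states:
        x   y  
>  q0   q1  q0 
   q1   q2  q0 
   q2   q2  q3 
   q3   q1  q4 
 * q4   q4  q4 
(> = start, * = accepting)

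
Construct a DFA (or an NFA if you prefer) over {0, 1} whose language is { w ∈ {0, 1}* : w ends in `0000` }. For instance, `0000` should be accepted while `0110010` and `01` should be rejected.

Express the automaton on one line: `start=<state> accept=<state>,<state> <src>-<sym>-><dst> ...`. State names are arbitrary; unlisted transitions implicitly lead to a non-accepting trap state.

Let each state record the length of the longest suffix of the input read so far that is also a prefix of `0000`. s1 means the last symbol is `0`; s2 means the last 2 symbols are `00`; s3 means the last 3 symbols are `000`; s4 means the last 4 symbols are `0000`. Accept only at s4, where the string currently ends in `0000`.
5 states suffice.
        0   1  
>  s0   s1  s0 
   s1   s2  s0 
   s2   s3  s0 
   s3   s4  s0 
 * s4   s4  s0 
(> = start, * = accepting)

start=s0 accept=s4 s0-0->s1 s0-1->s0 s1-0->s2 s1-1->s0 s2-0->s3 s2-1->s0 s3-0->s4 s3-1->s0 s4-0->s4 s4-1->s0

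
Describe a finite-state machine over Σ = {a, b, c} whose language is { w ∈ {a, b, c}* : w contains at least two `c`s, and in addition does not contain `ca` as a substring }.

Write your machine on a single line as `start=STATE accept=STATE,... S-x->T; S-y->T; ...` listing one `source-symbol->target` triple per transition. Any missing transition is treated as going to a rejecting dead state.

start=s0; accept=s4,s5; s0-a->s0; s0-b->s0; s0-c->s1; s1-a->s2; s1-b->s3; s1-c->s4; s2-a->s2; s2-b->s2; s2-c->s2; s3-a->s3; s3-b->s3; s3-c->s4; s4-a->s2; s4-b->s5; s4-c->s4; s5-a->s5; s5-b->s5; s5-c->s4

Build one automaton per condition and run them in lockstep. One (4 states) tracks the count of `c`s, saturating at 3; the other (3 states) tracks partial matches of the forbidden pattern `ca`. Each combined state is a pair, one component from each; accept when both components accept. After merging equivalent states the machine shrinks.
A 6-state machine:
        a   b   c  
>  s0   s0  s0  s1 
   s1   s2  s3  s4 
   s2   s2  s2  s2 
   s3   s3  s3  s4 
 * s4   s2  s5  s4 
 * s5   s5  s5  s4 
(> = start, * = accepting)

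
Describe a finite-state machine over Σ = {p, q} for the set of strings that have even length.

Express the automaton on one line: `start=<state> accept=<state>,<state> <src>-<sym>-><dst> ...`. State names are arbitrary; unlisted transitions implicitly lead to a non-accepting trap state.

Count input length modulo 2: every symbol advances one step around the cycle A → B → A. Accept at A.
       p  q 
>* A   B  B 
   B   A  A 
(> = start, * = accepting)

start=A accept=A A-p->B A-q->B B-p->A B-q->A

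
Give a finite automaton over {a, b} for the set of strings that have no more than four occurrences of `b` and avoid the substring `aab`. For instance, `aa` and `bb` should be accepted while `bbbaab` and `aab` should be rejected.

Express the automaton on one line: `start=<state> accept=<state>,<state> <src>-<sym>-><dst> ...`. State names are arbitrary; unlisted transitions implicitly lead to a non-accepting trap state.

Build one automaton per condition and run them in lockstep. One (6 states) tracks the count of `b`s, saturating at 5; the other (4 states) tracks partial matches of the forbidden pattern `aab`. Each combined state is a pair, one component from each; accept when both components accept.
With 23 states:
          a    b  
>* s0     s1   s2 
 * s1     s3   s2 
 * s2     s4   s5 
 * s3     s3   s6 
 * s4     s7   s5 
 * s5     s8   s9 
   s6     s6  s10 
 * s7     s7  s10 
 * s8    s11   s9 
 * s9    s12  s13 
   s10   s10  s14 
 * s11   s11  s14 
 * s12   s15  s13 
 * s13   s16  s17 
   s14   s14  s18 
 * s15   s15  s18 
 * s16   s19  s17 
   s17   s20  s17 
   s18   s18  s21 
 * s19   s19  s21 
   s20   s22  s17 
   s21   s21  s21 
   s22   s22  s21 
(> = start, * = accepting)

start=s0 accept=s0,s1,s2,s3,s4,s5,s7,s8,s9,s11,s12,s13,s15,s16,s19 s0-a->s1 s0-b->s2 s1-a->s3 s1-b->s2 s2-a->s4 s2-b->s5 s3-a->s3 s3-b->s6 s4-a->s7 s4-b->s5 s5-a->s8 s5-b->s9 s6-a->s6 s6-b->s10 s7-a->s7 s7-b->s10 s8-a->s11 s8-b->s9 s9-a->s12 s9-b->s13 s10-a->s10 s10-b->s14 s11-a->s11 s11-b->s14 s12-a->s15 s12-b->s13 s13-a->s16 s13-b->s17 s14-a->s14 s14-b->s18 s15-a->s15 s15-b->s18 s16-a->s19 s16-b->s17 s17-a->s20 s17-b->s17 s18-a->s18 s18-b->s21 s19-a->s19 s19-b->s21 s20-a->s22 s20-b->s17 s21-a->s21 s21-b->s21 s22-a->s22 s22-b->s21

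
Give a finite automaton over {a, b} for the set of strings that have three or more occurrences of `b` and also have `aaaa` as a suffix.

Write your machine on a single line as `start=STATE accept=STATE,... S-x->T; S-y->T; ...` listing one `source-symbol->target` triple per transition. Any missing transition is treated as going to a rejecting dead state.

start=S0; accept=S7; S0-a->S0; S0-b->S1; S1-a->S1; S1-b->S2; S2-a->S2; S2-b->S3; S3-a->S4; S3-b->S3; S4-a->S5; S4-b->S3; S5-a->S6; S5-b->S3; S6-a->S7; S6-b->S3; S7-a->S7; S7-b->S3

Handle the two conditions separately and then intersect. The first has 5 states tracking the count of `b`s, saturating at 4; the second has 5 states tracking how much of the suffix `aaaa` has currently been matched. A product state is a pair (one from each), accepting exactly when both do. Equivalent product states are then merged.
With 8 states:
        a   b  
>  S0   S0  S1 
   S1   S1  S2 
   S2   S2  S3 
   S3   S4  S3 
   S4   S5  S3 
   S5   S6  S3 
   S6   S7  S3 
 * S7   S7  S3 
(> = start, * = accepting)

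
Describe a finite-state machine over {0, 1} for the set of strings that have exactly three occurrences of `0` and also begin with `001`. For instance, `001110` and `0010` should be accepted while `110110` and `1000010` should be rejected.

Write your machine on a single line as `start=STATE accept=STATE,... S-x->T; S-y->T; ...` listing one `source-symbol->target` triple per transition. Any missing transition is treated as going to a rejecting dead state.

Run two small machines in parallel and take their product. The first has 5 states tracking the count of `0`s, saturating at 4; the second has 5 states tracking whether the input so far still matches the prefix `001`. A product state is a pair (one from each), accepting exactly when both do.
With 11 states:
          0    1  
>  q0     q1   q2 
   q1     q3   q4 
   q2     q4   q2 
   q3     q5   q6 
   q4     q7   q4 
   q5     q8   q5 
   q6     q9   q6 
   q7     q5   q7 
   q8     q8   q8 
 * q9    q10   q9 
   q10   q10  q10 
(> = start, * = accepting)

start=q0; accept=q9; q0-0->q1; q0-1->q2; q1-0->q3; q1-1->q4; q2-0->q4; q2-1->q2; q3-0->q5; q3-1->q6; q4-0->q7; q4-1->q4; q5-0->q8; q5-1->q5; q6-0->q9; q6-1->q6; q7-0->q5; q7-1->q7; q8-0->q8; q8-1->q8; q9-0->q10; q9-1->q9; q10-0->q10; q10-1->q10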